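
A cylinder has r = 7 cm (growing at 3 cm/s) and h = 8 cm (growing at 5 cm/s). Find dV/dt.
581π cm³/s

V = πr²h
dV/dt = 2πrh·dr/dt + πr²·dh/dt
= 2π(7)(8)(3) + π(7)²(5)
= 581π cm³/s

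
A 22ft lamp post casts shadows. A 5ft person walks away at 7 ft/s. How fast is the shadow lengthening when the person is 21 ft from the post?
35/17 ft/s

By similar triangles: 22/(x+s) = 5/s
Solving: s = 5x/17
ds/dt = 5/17 · dx/dt = 5/17 · 7 = 35/17 ft/s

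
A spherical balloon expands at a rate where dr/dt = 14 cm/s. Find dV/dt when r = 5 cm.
1400π cm³/s

V = (4/3)πr³
dV/dt = dV/dr · dr/dt = 4πr² · 14
At r = 5: dV/dt = 1400π cm³/s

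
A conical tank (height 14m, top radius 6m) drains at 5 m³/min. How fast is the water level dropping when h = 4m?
245/(144π) ≈ 0.5416 m/min

r/h = 6/14, so r = (3/7)h
V = (1/3)πr²h = (1/3)π((3/7)h)²h = (3/49)πh³
dV/dh = (9/49)πh²
dh/dt = (dV/dt)/(dV/dh) = -5/((9/49)π·4²) = -245/(144π) m/min
The level is dropping at 245/(144π) ≈ 0.5416 m/min.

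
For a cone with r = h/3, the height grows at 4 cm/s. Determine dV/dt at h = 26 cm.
2704π/9 cm³/s

V = (1/3)π(h/3)²h = πh³/27
dV/dt = πh²/9 · 4
At h = 26: dV/dt = 2704π/9 cm³/s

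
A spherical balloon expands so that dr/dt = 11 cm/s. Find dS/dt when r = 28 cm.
2464π cm²/s

S = 4πr²
dS/dt = dS/dr · dr/dt = 8πr · 11
At r = 28: dS/dt = 2464π cm²/s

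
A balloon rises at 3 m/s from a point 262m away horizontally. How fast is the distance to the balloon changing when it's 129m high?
387√85285/85285 ≈ 1.325 m/s

z² = 262² + y²
z = √(262² + 129²) = √85285
dz/dt = y/z · dy/dt = 129/√85285 · 3 = 387√85285/85285 ≈ 1.325 m/s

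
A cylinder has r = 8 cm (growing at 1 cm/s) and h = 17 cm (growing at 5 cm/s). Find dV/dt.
592π cm³/s

V = πr²h
dV/dt = 2πrh·dr/dt + πr²·dh/dt
= 2π(8)(17)(1) + π(8)²(5)
= 592π cm³/s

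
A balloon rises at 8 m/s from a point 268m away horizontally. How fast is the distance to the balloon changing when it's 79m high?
632√78065/78065 ≈ 2.262 m/s

z² = 268² + y²
z = √(268² + 79²) = √78065
dz/dt = y/z · dy/dt = 79/√78065 · 8 = 632√78065/78065 ≈ 2.262 m/s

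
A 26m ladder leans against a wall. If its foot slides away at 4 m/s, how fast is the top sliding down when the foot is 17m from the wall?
68√43/129 ≈ 3.457 m/s

x² + y² = 26²
2x·dx/dt + 2y·dy/dt = 0
dy/dt = -x/y · dx/dt = -17/(3√43) · 4 = -68√43/129 m/s
The top is descending at 68√43/129 ≈ 3.457 m/s.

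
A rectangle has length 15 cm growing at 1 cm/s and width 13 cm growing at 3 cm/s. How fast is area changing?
58 cm²/s

A = lw
dA/dt = w·dl/dt + l·dw/dt = 13·1 + 15·3 = 58 cm²/s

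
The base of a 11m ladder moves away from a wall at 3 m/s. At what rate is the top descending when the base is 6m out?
18√85/85 ≈ 1.952 m/s

x² + y² = 11²
2x·dx/dt + 2y·dy/dt = 0
dy/dt = -x/y · dx/dt = -6/√85 · 3 = -18√85/85 m/s
The top is descending at 18√85/85 ≈ 1.952 m/s.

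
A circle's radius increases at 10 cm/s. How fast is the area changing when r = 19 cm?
380π cm²/s

A = πr²
dA/dt = 2πr · dr/dt = 2π(19)(10) = 380π cm²/s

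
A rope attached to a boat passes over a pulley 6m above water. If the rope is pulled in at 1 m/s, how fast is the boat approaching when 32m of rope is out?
16√247/247 ≈ 1.018 m/s

rope² = x² + 6²
x = √(32² - 6²) = 2√247
dx/dt = (rope/x) · d(rope)/dt = (32/(2√247)) · (-1) = -16√247/247 m/s
The boat approaches at 16√247/247 ≈ 1.018 m/s.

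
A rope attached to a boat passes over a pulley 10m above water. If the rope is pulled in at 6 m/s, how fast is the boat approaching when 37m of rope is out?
74√141/141 ≈ 6.232 m/s

rope² = x² + 10²
x = √(37² - 10²) = 3√141
dx/dt = (rope/x) · d(rope)/dt = (37/(3√141)) · (-6) = -74√141/141 m/s
The boat approaches at 74√141/141 ≈ 6.232 m/s.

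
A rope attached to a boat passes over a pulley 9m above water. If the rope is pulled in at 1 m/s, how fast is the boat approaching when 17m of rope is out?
17√13/52 ≈ 1.179 m/s

rope² = x² + 9²
x = √(17² - 9²) = 4√13
dx/dt = (rope/x) · d(rope)/dt = (17/(4√13)) · (-1) = -17√13/52 m/s
The boat approaches at 17√13/52 ≈ 1.179 m/s.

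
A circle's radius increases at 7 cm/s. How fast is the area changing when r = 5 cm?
70π cm²/s

A = πr²
dA/dt = 2πr · dr/dt = 2π(5)(7) = 70π cm²/s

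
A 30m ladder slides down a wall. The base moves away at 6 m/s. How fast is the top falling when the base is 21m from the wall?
14√51/17 ≈ 5.881 m/s

x² + y² = 30²
2x·dx/dt + 2y·dy/dt = 0
dy/dt = -x/y · dx/dt = -21/(3√51) · 6 = -14√51/17 m/s
The top is descending at 14√51/17 ≈ 5.881 m/s.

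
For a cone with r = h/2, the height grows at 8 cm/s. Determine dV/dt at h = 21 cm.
882π cm³/s

V = (1/3)π(h/2)²h = πh³/12
dV/dt = πh²/4 · 8
At h = 21: dV/dt = 882π cm³/s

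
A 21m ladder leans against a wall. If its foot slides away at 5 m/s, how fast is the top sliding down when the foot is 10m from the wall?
50√341/341 ≈ 2.708 m/s

x² + y² = 21²
2x·dx/dt + 2y·dy/dt = 0
dy/dt = -x/y · dx/dt = -10/√341 · 5 = -50√341/341 m/s
The top is descending at 50√341/341 ≈ 2.708 m/s.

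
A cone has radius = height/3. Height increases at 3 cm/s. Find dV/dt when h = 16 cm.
256π/3 cm³/s

V = (1/3)π(h/3)²h = πh³/27
dV/dt = πh²/9 · 3
At h = 16: dV/dt = 256π/3 cm³/s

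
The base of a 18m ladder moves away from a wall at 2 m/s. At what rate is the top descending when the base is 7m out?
14√11/55 ≈ 0.8442 m/s

x² + y² = 18²
2x·dx/dt + 2y·dy/dt = 0
dy/dt = -x/y · dx/dt = -7/(5√11) · 2 = -14√11/55 m/s
The top is descending at 14√11/55 ≈ 0.8442 m/s.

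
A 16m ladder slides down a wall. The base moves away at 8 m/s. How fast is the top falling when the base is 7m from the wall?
56√23/69 ≈ 3.892 m/s

x² + y² = 16²
2x·dx/dt + 2y·dy/dt = 0
dy/dt = -x/y · dx/dt = -7/(3√23) · 8 = -56√23/69 m/s
The top is descending at 56√23/69 ≈ 3.892 m/s.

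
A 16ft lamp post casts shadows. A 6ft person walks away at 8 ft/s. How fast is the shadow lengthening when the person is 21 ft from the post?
24/5 ft/s

By similar triangles: 16/(x+s) = 6/s
Solving: s = 6x/10
ds/dt = 6/10 · dx/dt = 3/5 · 8 = 24/5 ft/s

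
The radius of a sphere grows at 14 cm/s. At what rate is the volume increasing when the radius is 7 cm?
2744π cm³/s

V = (4/3)πr³
dV/dt = dV/dr · dr/dt = 4πr² · 14
At r = 7: dV/dt = 2744π cm³/s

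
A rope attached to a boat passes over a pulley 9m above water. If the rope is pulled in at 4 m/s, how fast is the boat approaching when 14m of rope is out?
56√115/115 ≈ 5.222 m/s

rope² = x² + 9²
x = √(14² - 9²) = √115
dx/dt = (rope/x) · d(rope)/dt = (14/√115) · (-4) = -56√115/115 m/s
The boat approaches at 56√115/115 ≈ 5.222 m/s.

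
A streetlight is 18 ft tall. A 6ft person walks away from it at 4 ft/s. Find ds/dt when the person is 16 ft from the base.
2 ft/s

By similar triangles: 18/(x+s) = 6/s
Solving: s = 6x/12
ds/dt = 6/12 · dx/dt = 1/2 · 4 = 2 ft/s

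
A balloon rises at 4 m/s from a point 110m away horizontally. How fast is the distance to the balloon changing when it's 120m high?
48√265/265 ≈ 2.949 m/s

z² = 110² + y²
z = √(110² + 120²) = 10√265
dz/dt = y/z · dy/dt = 120/(10√265) · 4 = 48√265/265 ≈ 2.949 m/s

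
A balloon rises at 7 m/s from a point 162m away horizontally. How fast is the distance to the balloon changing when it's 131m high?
917√43405/43405 ≈ 4.401 m/s

z² = 162² + y²
z = √(162² + 131²) = √43405
dz/dt = y/z · dy/dt = 131/√43405 · 7 = 917√43405/43405 ≈ 4.401 m/s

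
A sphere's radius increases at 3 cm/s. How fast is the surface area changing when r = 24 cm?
576π cm²/s

S = 4πr²
dS/dt = dS/dr · dr/dt = 8πr · 3
At r = 24: dS/dt = 576π cm²/s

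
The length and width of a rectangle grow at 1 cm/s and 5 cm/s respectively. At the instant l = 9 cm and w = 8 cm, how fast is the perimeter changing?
12 cm/s

P = 2(l + w)
dP/dt = 2(dl/dt + dw/dt) = 2(1 + 5) = 12 cm/s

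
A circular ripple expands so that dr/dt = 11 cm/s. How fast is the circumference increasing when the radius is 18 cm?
22π cm/s

C = 2πr
dC/dt = 2π · dr/dt = 2π · 11 = 22π cm/s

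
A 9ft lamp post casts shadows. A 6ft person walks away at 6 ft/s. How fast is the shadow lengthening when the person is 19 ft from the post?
12 ft/s

By similar triangles: 9/(x+s) = 6/s
Solving: s = 6x/3
ds/dt = 6/3 · dx/dt = 2 · 6 = 12 ft/s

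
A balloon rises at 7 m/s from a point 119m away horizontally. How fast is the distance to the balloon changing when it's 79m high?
553√2/202 ≈ 3.872 m/s

z² = 119² + y²
z = √(119² + 79²) = 101√2
dz/dt = y/z · dy/dt = 79/(101√2) · 7 = 553√2/202 ≈ 3.872 m/s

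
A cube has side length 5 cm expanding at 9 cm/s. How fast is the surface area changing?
540 cm²/s

A = 6s²
dA/dt = 12s · ds/dt = 12·5·9 = 540 cm²/s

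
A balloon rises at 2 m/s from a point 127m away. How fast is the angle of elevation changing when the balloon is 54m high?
0.013337 rad/s

tan(θ) = y/127
sec²(θ) · dθ/dt = (1/127) · dy/dt
dθ/dt = cos²(θ)/127 · 2 = 127/(127² + 54²) · 2
dθ/dt = 0.013337 rad/s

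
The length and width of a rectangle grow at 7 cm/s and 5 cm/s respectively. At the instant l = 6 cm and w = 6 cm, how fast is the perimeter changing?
24 cm/s

P = 2(l + w)
dP/dt = 2(dl/dt + dw/dt) = 2(7 + 5) = 24 cm/s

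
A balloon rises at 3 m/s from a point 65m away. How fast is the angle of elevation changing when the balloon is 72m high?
0.020725 rad/s

tan(θ) = y/65
sec²(θ) · dθ/dt = (1/65) · dy/dt
dθ/dt = cos²(θ)/65 · 3 = 65/(65² + 72²) · 3
dθ/dt = 0.020725 rad/s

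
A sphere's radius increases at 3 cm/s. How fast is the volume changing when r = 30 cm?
10800π cm³/s

V = (4/3)πr³
dV/dt = dV/dr · dr/dt = 4πr² · 3
At r = 30: dV/dt = 10800π cm³/s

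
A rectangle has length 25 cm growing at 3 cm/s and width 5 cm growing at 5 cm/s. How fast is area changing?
140 cm²/s

A = lw
dA/dt = w·dl/dt + l·dw/dt = 5·3 + 25·5 = 140 cm²/s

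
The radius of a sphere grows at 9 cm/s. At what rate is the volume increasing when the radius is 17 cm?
10404π cm³/s

V = (4/3)πr³
dV/dt = dV/dr · dr/dt = 4πr² · 9
At r = 17: dV/dt = 10404π cm³/s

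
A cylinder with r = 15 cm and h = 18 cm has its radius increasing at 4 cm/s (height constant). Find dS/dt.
384π cm²/s

S = 2πrh + 2πr² (lateral + bases)
dS/dt = (2πh + 4πr)·dr/dt = (2π·18 + 4π·15)·4
= 384π cm²/s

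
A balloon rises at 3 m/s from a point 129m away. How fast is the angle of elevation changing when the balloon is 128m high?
0.011718 rad/s

tan(θ) = y/129
sec²(θ) · dθ/dt = (1/129) · dy/dt
dθ/dt = cos²(θ)/129 · 3 = 129/(129² + 128²) · 3
dθ/dt = 0.011718 rad/s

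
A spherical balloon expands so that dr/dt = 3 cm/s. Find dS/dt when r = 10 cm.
240π cm²/s

S = 4πr²
dS/dt = dS/dr · dr/dt = 8πr · 3
At r = 10: dS/dt = 240π cm²/s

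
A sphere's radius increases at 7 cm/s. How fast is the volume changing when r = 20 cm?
11200π cm³/s

V = (4/3)πr³
dV/dt = dV/dr · dr/dt = 4πr² · 7
At r = 20: dV/dt = 11200π cm³/s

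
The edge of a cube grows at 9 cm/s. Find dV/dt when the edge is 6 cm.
972 cm³/s

V = s³
dV/dt = 3s² · ds/dt = 3·6²·9 = 972 cm³/s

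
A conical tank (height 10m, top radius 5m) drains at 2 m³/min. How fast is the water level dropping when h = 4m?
1/(2π) ≈ 0.1592 m/min

r/h = 5/10, so r = (1/2)h
V = (1/3)πr²h = (1/3)π((1/2)h)²h = (1/12)πh³
dV/dh = (1/4)πh²
dh/dt = (dV/dt)/(dV/dh) = -2/((1/4)π·4²) = -1/(2π) m/min
The level is dropping at 1/(2π) ≈ 0.1592 m/min.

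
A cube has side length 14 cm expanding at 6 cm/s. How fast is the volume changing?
3528 cm³/s

V = s³
dV/dt = 3s² · ds/dt = 3·14²·6 = 3528 cm³/s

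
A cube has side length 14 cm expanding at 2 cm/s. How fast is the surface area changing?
336 cm²/s

A = 6s²
dA/dt = 12s · ds/dt = 12·14·2 = 336 cm²/s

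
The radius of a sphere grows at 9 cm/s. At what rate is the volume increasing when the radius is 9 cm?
2916π cm³/s

V = (4/3)πr³
dV/dt = dV/dr · dr/dt = 4πr² · 9
At r = 9: dV/dt = 2916π cm³/s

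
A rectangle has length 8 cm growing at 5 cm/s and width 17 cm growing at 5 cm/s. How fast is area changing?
125 cm²/s

A = lw
dA/dt = w·dl/dt + l·dw/dt = 17·5 + 8·5 = 125 cm²/s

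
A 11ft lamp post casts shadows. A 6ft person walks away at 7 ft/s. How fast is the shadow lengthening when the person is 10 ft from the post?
42/5 ft/s

By similar triangles: 11/(x+s) = 6/s
Solving: s = 6x/5
ds/dt = 6/5 · dx/dt = 6/5 · 7 = 42/5 ft/s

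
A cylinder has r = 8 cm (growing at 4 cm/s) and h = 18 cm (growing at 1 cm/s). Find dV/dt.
1216π cm³/s

V = πr²h
dV/dt = 2πrh·dr/dt + πr²·dh/dt
= 2π(8)(18)(4) + π(8)²(1)
= 1216π cm³/s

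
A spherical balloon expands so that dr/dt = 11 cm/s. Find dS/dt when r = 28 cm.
2464π cm²/s

S = 4πr²
dS/dt = dS/dr · dr/dt = 8πr · 11
At r = 28: dS/dt = 2464π cm²/s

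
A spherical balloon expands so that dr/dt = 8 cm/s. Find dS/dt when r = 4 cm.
256π cm²/s

S = 4πr²
dS/dt = dS/dr · dr/dt = 8πr · 8
At r = 4: dS/dt = 256π cm²/s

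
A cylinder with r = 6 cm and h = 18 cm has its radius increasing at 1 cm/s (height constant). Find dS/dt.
60π cm²/s

S = 2πrh + 2πr² (lateral + bases)
dS/dt = (2πh + 4πr)·dr/dt = (2π·18 + 4π·6)·1
= 60π cm²/s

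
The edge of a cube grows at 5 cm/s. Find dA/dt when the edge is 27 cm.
1620 cm²/s

A = 6s²
dA/dt = 12s · ds/dt = 12·27·5 = 1620 cm²/s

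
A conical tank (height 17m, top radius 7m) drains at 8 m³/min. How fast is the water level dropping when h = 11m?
2312/(5929π) ≈ 0.1241 m/min

r/h = 7/17, so r = (7/17)h
V = (1/3)πr²h = (1/3)π((7/17)h)²h = (49/867)πh³
dV/dh = (49/289)πh²
dh/dt = (dV/dt)/(dV/dh) = -8/((49/289)π·11²) = -2312/(5929π) m/min
The level is dropping at 2312/(5929π) ≈ 0.1241 m/min.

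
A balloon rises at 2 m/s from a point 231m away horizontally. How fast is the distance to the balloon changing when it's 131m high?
131√70522/35261 ≈ 0.9866 m/s

z² = 231² + y²
z = √(231² + 131²) = √70522
dz/dt = y/z · dy/dt = 131/√70522 · 2 = 131√70522/35261 ≈ 0.9866 m/s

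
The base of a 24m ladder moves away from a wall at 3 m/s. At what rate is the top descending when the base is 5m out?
15√551/551 ≈ 0.639 m/s

x² + y² = 24²
2x·dx/dt + 2y·dy/dt = 0
dy/dt = -x/y · dx/dt = -5/√551 · 3 = -15√551/551 m/s
The top is descending at 15√551/551 ≈ 0.639 m/s.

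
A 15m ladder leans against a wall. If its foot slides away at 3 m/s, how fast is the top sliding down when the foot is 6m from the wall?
2√21/7 ≈ 1.309 m/s

x² + y² = 15²
2x·dx/dt + 2y·dy/dt = 0
dy/dt = -x/y · dx/dt = -6/(3√21) · 3 = -2√21/7 m/s
The top is descending at 2√21/7 ≈ 1.309 m/s.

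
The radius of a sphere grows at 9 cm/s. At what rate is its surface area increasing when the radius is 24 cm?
1728π cm²/s

S = 4πr²
dS/dt = dS/dr · dr/dt = 8πr · 9
At r = 24: dS/dt = 1728π cm²/s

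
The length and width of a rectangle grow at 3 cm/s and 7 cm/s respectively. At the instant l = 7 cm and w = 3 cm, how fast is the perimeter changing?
20 cm/s

P = 2(l + w)
dP/dt = 2(dl/dt + dw/dt) = 2(3 + 7) = 20 cm/s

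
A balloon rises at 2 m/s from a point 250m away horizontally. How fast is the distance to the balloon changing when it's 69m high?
138√67261/67261 ≈ 0.5321 m/s

z² = 250² + y²
z = √(250² + 69²) = √67261
dz/dt = y/z · dy/dt = 69/√67261 · 2 = 138√67261/67261 ≈ 0.5321 m/s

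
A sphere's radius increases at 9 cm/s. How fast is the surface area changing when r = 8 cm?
576π cm²/s

S = 4πr²
dS/dt = dS/dr · dr/dt = 8πr · 9
At r = 8: dS/dt = 576π cm²/s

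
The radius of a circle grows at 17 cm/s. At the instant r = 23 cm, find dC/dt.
34π cm/s

C = 2πr
dC/dt = 2π · dr/dt = 2π · 17 = 34π cm/s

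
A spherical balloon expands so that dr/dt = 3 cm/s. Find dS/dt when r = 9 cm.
216π cm²/s

S = 4πr²
dS/dt = dS/dr · dr/dt = 8πr · 3
At r = 9: dS/dt = 216π cm²/s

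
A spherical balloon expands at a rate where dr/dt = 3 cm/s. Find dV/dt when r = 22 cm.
5808π cm³/s

V = (4/3)πr³
dV/dt = dV/dr · dr/dt = 4πr² · 3
At r = 22: dV/dt = 5808π cm³/s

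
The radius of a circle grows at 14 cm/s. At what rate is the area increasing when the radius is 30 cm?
840π cm²/s

A = πr²
dA/dt = 2πr · dr/dt = 2π(30)(14) = 840π cm²/s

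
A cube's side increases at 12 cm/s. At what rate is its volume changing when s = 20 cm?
14400 cm³/s

V = s³
dV/dt = 3s² · ds/dt = 3·20²·12 = 14400 cm³/s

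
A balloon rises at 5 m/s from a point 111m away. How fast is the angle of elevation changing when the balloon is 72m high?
0.031705 rad/s

tan(θ) = y/111
sec²(θ) · dθ/dt = (1/111) · dy/dt
dθ/dt = cos²(θ)/111 · 5 = 111/(111² + 72²) · 5
dθ/dt = 0.031705 rad/s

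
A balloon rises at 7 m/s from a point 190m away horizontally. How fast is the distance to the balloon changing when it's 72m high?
252√10321/10321 ≈ 2.481 m/s

z² = 190² + y²
z = √(190² + 72²) = 2√10321
dz/dt = y/z · dy/dt = 72/(2√10321) · 7 = 252√10321/10321 ≈ 2.481 m/s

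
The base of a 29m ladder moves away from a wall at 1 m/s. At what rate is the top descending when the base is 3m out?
3√13/104 ≈ 0.104 m/s

x² + y² = 29²
2x·dx/dt + 2y·dy/dt = 0
dy/dt = -x/y · dx/dt = -3/(8√13) · 1 = -3√13/104 m/s
The top is descending at 3√13/104 ≈ 0.104 m/s.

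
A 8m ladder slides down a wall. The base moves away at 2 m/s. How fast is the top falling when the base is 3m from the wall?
6√55/55 ≈ 0.809 m/s

x² + y² = 8²
2x·dx/dt + 2y·dy/dt = 0
dy/dt = -x/y · dx/dt = -3/√55 · 2 = -6√55/55 m/s
The top is descending at 6√55/55 ≈ 0.809 m/s.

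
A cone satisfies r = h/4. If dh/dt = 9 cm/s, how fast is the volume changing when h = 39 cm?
13689π/16 cm³/s

V = (1/3)π(h/4)²h = πh³/48
dV/dt = πh²/16 · 9
At h = 39: dV/dt = 13689π/16 cm³/s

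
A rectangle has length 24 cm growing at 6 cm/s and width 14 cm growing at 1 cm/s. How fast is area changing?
108 cm²/s

A = lw
dA/dt = w·dl/dt + l·dw/dt = 14·6 + 24·1 = 108 cm²/s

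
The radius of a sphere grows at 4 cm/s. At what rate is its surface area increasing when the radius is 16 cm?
512π cm²/s

S = 4πr²
dS/dt = dS/dr · dr/dt = 8πr · 4
At r = 16: dS/dt = 512π cm²/s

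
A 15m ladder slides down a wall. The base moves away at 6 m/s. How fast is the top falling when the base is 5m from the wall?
3√2/2 ≈ 2.121 m/s

x² + y² = 15²
2x·dx/dt + 2y·dy/dt = 0
dy/dt = -x/y · dx/dt = -5/(10√2) · 6 = -3√2/2 m/s
The top is descending at 3√2/2 ≈ 2.121 m/s.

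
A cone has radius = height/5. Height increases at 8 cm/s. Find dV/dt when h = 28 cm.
6272π/25 cm³/s

V = (1/3)π(h/5)²h = πh³/75
dV/dt = πh²/25 · 8
At h = 28: dV/dt = 6272π/25 cm³/s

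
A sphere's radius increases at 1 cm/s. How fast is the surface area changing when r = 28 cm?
224π cm²/s

S = 4πr²
dS/dt = dS/dr · dr/dt = 8πr · 1
At r = 28: dS/dt = 224π cm²/s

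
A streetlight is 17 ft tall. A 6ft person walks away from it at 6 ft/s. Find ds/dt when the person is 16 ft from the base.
36/11 ft/s

By similar triangles: 17/(x+s) = 6/s
Solving: s = 6x/11
ds/dt = 6/11 · dx/dt = 6/11 · 6 = 36/11 ft/s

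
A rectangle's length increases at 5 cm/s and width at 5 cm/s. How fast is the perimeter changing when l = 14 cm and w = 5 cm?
20 cm/s

P = 2(l + w)
dP/dt = 2(dl/dt + dw/dt) = 2(5 + 5) = 20 cm/s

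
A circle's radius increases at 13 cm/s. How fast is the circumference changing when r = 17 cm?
26π cm/s

C = 2πr
dC/dt = 2π · dr/dt = 2π · 13 = 26π cm/s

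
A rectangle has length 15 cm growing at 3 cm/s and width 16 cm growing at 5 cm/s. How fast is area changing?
123 cm²/s

A = lw
dA/dt = w·dl/dt + l·dw/dt = 16·3 + 15·5 = 123 cm²/s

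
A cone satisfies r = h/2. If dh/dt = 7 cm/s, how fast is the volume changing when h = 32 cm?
1792π cm³/s

V = (1/3)π(h/2)²h = πh³/12
dV/dt = πh²/4 · 7
At h = 32: dV/dt = 1792π cm³/s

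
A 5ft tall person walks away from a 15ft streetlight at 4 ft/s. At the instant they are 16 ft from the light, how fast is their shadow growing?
2 ft/s

By similar triangles: 15/(x+s) = 5/s
Solving: s = 5x/10
ds/dt = 5/10 · dx/dt = 1/2 · 4 = 2 ft/s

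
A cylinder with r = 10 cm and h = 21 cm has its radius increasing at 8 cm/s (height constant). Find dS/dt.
656π cm²/s

S = 2πrh + 2πr² (lateral + bases)
dS/dt = (2πh + 4πr)·dr/dt = (2π·21 + 4π·10)·8
= 656π cm²/s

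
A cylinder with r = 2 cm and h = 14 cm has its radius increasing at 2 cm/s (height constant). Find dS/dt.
72π cm²/s

S = 2πrh + 2πr² (lateral + bases)
dS/dt = (2πh + 4πr)·dr/dt = (2π·14 + 4π·2)·2
= 72π cm²/s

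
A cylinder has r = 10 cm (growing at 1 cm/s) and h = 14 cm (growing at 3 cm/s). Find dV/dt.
580π cm³/s

V = πr²h
dV/dt = 2πrh·dr/dt + πr²·dh/dt
= 2π(10)(14)(1) + π(10)²(3)
= 580π cm³/s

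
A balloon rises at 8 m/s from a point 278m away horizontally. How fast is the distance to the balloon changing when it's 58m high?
116√20162/10081 ≈ 1.634 m/s

z² = 278² + y²
z = √(278² + 58²) = 2√20162
dz/dt = y/z · dy/dt = 58/(2√20162) · 8 = 116√20162/10081 ≈ 1.634 m/s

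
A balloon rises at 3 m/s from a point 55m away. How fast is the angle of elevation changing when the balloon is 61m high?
0.024459 rad/s

tan(θ) = y/55
sec²(θ) · dθ/dt = (1/55) · dy/dt
dθ/dt = cos²(θ)/55 · 3 = 55/(55² + 61²) · 3
dθ/dt = 0.024459 rad/s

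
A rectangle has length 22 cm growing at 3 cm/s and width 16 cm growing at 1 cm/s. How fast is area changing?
70 cm²/s

A = lw
dA/dt = w·dl/dt + l·dw/dt = 16·3 + 22·1 = 70 cm²/s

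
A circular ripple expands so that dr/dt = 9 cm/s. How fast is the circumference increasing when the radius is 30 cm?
18π cm/s

C = 2πr
dC/dt = 2π · dr/dt = 2π · 9 = 18π cm/s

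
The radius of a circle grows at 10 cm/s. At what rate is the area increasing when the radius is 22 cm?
440π cm²/s

A = πr²
dA/dt = 2πr · dr/dt = 2π(22)(10) = 440π cm²/s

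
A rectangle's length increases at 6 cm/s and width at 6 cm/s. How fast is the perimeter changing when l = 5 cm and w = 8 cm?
24 cm/s

P = 2(l + w)
dP/dt = 2(dl/dt + dw/dt) = 2(6 + 6) = 24 cm/s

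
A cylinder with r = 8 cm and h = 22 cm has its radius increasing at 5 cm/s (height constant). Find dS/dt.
380π cm²/s

S = 2πrh + 2πr² (lateral + bases)
dS/dt = (2πh + 4πr)·dr/dt = (2π·22 + 4π·8)·5
= 380π cm²/s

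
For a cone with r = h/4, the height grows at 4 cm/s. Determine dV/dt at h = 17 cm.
289π/4 cm³/s

V = (1/3)π(h/4)²h = πh³/48
dV/dt = πh²/16 · 4
At h = 17: dV/dt = 289π/4 cm³/s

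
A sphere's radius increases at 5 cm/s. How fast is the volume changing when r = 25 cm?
12500π cm³/s

V = (4/3)πr³
dV/dt = dV/dr · dr/dt = 4πr² · 5
At r = 25: dV/dt = 12500π cm³/s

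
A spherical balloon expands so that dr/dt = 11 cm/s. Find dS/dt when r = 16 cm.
1408π cm²/s

S = 4πr²
dS/dt = dS/dr · dr/dt = 8πr · 11
At r = 16: dS/dt = 1408π cm²/s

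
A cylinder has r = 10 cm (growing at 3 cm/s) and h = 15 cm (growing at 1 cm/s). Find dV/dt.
1000π cm³/s

V = πr²h
dV/dt = 2πrh·dr/dt + πr²·dh/dt
= 2π(10)(15)(3) + π(10)²(1)
= 1000π cm³/s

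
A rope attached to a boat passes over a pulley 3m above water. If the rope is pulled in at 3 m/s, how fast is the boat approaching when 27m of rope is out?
27√5/20 ≈ 3.019 m/s

rope² = x² + 3²
x = √(27² - 3²) = 12√5
dx/dt = (rope/x) · d(rope)/dt = (27/(12√5)) · (-3) = -27√5/20 m/s
The boat approaches at 27√5/20 ≈ 3.019 m/s.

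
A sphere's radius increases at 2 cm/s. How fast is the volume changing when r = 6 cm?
288π cm³/s

V = (4/3)πr³
dV/dt = dV/dr · dr/dt = 4πr² · 2
At r = 6: dV/dt = 288π cm³/s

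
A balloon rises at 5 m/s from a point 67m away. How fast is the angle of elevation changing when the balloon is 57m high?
0.043293 rad/s

tan(θ) = y/67
sec²(θ) · dθ/dt = (1/67) · dy/dt
dθ/dt = cos²(θ)/67 · 5 = 67/(67² + 57²) · 5
dθ/dt = 0.043293 rad/s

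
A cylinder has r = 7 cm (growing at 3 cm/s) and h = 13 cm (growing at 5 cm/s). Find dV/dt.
791π cm³/s

V = πr²h
dV/dt = 2πrh·dr/dt + πr²·dh/dt
= 2π(7)(13)(3) + π(7)²(5)
= 791π cm³/s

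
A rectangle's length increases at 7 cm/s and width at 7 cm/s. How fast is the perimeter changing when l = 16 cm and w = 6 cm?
28 cm/s

P = 2(l + w)
dP/dt = 2(dl/dt + dw/dt) = 2(7 + 7) = 28 cm/s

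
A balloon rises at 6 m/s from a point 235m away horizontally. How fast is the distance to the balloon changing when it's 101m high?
303√65426/32713 ≈ 2.369 m/s

z² = 235² + y²
z = √(235² + 101²) = √65426
dz/dt = y/z · dy/dt = 101/√65426 · 6 = 303√65426/32713 ≈ 2.369 m/s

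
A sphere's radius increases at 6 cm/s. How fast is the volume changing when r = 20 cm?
9600π cm³/s

V = (4/3)πr³
dV/dt = dV/dr · dr/dt = 4πr² · 6
At r = 20: dV/dt = 9600π cm³/s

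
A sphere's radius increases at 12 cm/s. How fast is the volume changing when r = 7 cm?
2352π cm³/s

V = (4/3)πr³
dV/dt = dV/dr · dr/dt = 4πr² · 12
At r = 7: dV/dt = 2352π cm³/s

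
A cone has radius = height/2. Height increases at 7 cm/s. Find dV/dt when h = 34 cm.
2023π cm³/s

V = (1/3)π(h/2)²h = πh³/12
dV/dt = πh²/4 · 7
At h = 34: dV/dt = 2023π cm³/s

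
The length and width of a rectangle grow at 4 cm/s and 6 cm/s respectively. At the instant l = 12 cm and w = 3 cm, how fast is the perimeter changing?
20 cm/s

P = 2(l + w)
dP/dt = 2(dl/dt + dw/dt) = 2(4 + 6) = 20 cm/s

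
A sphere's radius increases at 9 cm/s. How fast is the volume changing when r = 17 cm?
10404π cm³/s

V = (4/3)πr³
dV/dt = dV/dr · dr/dt = 4πr² · 9
At r = 17: dV/dt = 10404π cm³/s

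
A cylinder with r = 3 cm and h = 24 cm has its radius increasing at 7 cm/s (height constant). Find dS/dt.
420π cm²/s

S = 2πrh + 2πr² (lateral + bases)
dS/dt = (2πh + 4πr)·dr/dt = (2π·24 + 4π·3)·7
= 420π cm²/s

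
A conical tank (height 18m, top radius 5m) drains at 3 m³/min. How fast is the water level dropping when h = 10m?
243/(625π) ≈ 0.1238 m/min

r/h = 5/18, so r = (5/18)h
V = (1/3)πr²h = (1/3)π((5/18)h)²h = (25/972)πh³
dV/dh = (25/324)πh²
dh/dt = (dV/dt)/(dV/dh) = -3/((25/324)π·10²) = -243/(625π) m/min
The level is dropping at 243/(625π) ≈ 0.1238 m/min.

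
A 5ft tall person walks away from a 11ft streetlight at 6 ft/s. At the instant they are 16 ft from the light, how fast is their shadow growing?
5 ft/s

By similar triangles: 11/(x+s) = 5/s
Solving: s = 5x/6
ds/dt = 5/6 · dx/dt = 5/6 · 6 = 5 ft/s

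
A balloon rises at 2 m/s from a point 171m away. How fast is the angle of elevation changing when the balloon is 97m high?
0.008849 rad/s

tan(θ) = y/171
sec²(θ) · dθ/dt = (1/171) · dy/dt
dθ/dt = cos²(θ)/171 · 2 = 171/(171² + 97²) · 2
dθ/dt = 0.008849 rad/s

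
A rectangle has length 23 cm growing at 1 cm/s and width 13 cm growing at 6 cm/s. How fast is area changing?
151 cm²/s

A = lw
dA/dt = w·dl/dt + l·dw/dt = 13·1 + 23·6 = 151 cm²/s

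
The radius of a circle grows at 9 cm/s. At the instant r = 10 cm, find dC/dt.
18π cm/s

C = 2πr
dC/dt = 2π · dr/dt = 2π · 9 = 18π cm/s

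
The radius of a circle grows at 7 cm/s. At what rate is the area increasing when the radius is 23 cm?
322π cm²/s

A = πr²
dA/dt = 2πr · dr/dt = 2π(23)(7) = 322π cm²/s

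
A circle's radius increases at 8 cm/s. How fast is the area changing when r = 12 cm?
192π cm²/s

A = πr²
dA/dt = 2πr · dr/dt = 2π(12)(8) = 192π cm²/s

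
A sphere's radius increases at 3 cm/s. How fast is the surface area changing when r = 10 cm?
240π cm²/s

S = 4πr²
dS/dt = dS/dr · dr/dt = 8πr · 3
At r = 10: dS/dt = 240π cm²/s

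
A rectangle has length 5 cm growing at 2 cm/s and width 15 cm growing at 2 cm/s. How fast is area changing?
40 cm²/s

A = lw
dA/dt = w·dl/dt + l·dw/dt = 15·2 + 5·2 = 40 cm²/s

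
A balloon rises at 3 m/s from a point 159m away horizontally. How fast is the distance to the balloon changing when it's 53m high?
3√10/10 ≈ 0.9487 m/s

z² = 159² + y²
z = √(159² + 53²) = 53√10
dz/dt = y/z · dy/dt = 53/(53√10) · 3 = 3√10/10 ≈ 0.9487 m/s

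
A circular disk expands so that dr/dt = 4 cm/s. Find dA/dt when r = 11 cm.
88π cm²/s

A = πr²
dA/dt = 2πr · dr/dt = 2π(11)(4) = 88π cm²/s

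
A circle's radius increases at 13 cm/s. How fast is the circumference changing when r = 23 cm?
26π cm/s

C = 2πr
dC/dt = 2π · dr/dt = 2π · 13 = 26π cm/s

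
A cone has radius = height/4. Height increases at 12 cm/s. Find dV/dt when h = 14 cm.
147π cm³/s

V = (1/3)π(h/4)²h = πh³/48
dV/dt = πh²/16 · 12
At h = 14: dV/dt = 147π cm³/s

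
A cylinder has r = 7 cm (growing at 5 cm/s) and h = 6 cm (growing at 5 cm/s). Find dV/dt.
665π cm³/s

V = πr²h
dV/dt = 2πrh·dr/dt + πr²·dh/dt
= 2π(7)(6)(5) + π(7)²(5)
= 665π cm³/s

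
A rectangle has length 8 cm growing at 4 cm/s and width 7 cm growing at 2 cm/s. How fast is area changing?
44 cm²/s

A = lw
dA/dt = w·dl/dt + l·dw/dt = 7·4 + 8·2 = 44 cm²/s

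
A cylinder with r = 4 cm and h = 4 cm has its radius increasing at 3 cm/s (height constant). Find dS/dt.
72π cm²/s

S = 2πrh + 2πr² (lateral + bases)
dS/dt = (2πh + 4πr)·dr/dt = (2π·4 + 4π·4)·3
= 72π cm²/s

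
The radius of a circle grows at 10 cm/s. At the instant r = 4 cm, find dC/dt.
20π cm/s

C = 2πr
dC/dt = 2π · dr/dt = 2π · 10 = 20π cm/s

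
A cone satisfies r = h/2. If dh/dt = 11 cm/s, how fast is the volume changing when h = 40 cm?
4400π cm³/s

V = (1/3)π(h/2)²h = πh³/12
dV/dt = πh²/4 · 11
At h = 40: dV/dt = 4400π cm³/s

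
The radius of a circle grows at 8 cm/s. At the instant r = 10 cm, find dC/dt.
16π cm/s

C = 2πr
dC/dt = 2π · dr/dt = 2π · 8 = 16π cm/s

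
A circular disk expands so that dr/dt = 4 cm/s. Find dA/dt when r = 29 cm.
232π cm²/s

A = πr²
dA/dt = 2πr · dr/dt = 2π(29)(4) = 232π cm²/s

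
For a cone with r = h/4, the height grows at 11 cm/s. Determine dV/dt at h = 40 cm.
1100π cm³/s

V = (1/3)π(h/4)²h = πh³/48
dV/dt = πh²/16 · 11
At h = 40: dV/dt = 1100π cm³/s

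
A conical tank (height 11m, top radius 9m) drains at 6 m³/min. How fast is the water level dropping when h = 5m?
242/(675π) ≈ 0.1141 m/min

r/h = 9/11, so r = (9/11)h
V = (1/3)πr²h = (1/3)π((9/11)h)²h = (27/121)πh³
dV/dh = (81/121)πh²
dh/dt = (dV/dt)/(dV/dh) = -6/((81/121)π·5²) = -242/(675π) m/min
The level is dropping at 242/(675π) ≈ 0.1141 m/min.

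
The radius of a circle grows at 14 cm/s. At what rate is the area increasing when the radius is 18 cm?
504π cm²/s

A = πr²
dA/dt = 2πr · dr/dt = 2π(18)(14) = 504π cm²/s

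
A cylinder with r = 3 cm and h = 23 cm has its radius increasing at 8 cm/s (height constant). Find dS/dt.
464π cm²/s

S = 2πrh + 2πr² (lateral + bases)
dS/dt = (2πh + 4πr)·dr/dt = (2π·23 + 4π·3)·8
= 464π cm²/s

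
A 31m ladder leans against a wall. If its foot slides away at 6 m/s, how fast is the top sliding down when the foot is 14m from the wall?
28√85/85 ≈ 3.037 m/s

x² + y² = 31²
2x·dx/dt + 2y·dy/dt = 0
dy/dt = -x/y · dx/dt = -14/(3√85) · 6 = -28√85/85 m/s
The top is descending at 28√85/85 ≈ 3.037 m/s.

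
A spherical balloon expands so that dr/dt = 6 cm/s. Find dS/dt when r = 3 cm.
144π cm²/s

S = 4πr²
dS/dt = dS/dr · dr/dt = 8πr · 6
At r = 3: dS/dt = 144π cm²/s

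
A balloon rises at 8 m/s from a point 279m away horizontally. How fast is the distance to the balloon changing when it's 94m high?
752√86677/86677 ≈ 2.554 m/s

z² = 279² + y²
z = √(279² + 94²) = √86677
dz/dt = y/z · dy/dt = 94/√86677 · 8 = 752√86677/86677 ≈ 2.554 m/s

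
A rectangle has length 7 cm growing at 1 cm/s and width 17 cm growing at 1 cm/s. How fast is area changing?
24 cm²/s

A = lw
dA/dt = w·dl/dt + l·dw/dt = 17·1 + 7·1 = 24 cm²/s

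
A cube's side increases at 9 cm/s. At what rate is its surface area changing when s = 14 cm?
1512 cm²/s

A = 6s²
dA/dt = 12s · ds/dt = 12·14·9 = 1512 cm²/s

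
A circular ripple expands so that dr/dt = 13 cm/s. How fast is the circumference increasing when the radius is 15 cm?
26π cm/s

C = 2πr
dC/dt = 2π · dr/dt = 2π · 13 = 26π cm/s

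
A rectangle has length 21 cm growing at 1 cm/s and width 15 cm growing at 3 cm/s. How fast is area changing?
78 cm²/s

A = lw
dA/dt = w·dl/dt + l·dw/dt = 15·1 + 21·3 = 78 cm²/s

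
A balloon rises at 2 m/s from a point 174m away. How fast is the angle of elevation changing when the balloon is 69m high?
0.009932 rad/s

tan(θ) = y/174
sec²(θ) · dθ/dt = (1/174) · dy/dt
dθ/dt = cos²(θ)/174 · 2 = 174/(174² + 69²) · 2
dθ/dt = 0.009932 rad/s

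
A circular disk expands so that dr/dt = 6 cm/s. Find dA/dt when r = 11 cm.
132π cm²/s

A = πr²
dA/dt = 2πr · dr/dt = 2π(11)(6) = 132π cm²/s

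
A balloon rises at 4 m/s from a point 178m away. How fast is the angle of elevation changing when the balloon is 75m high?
0.019084 rad/s

tan(θ) = y/178
sec²(θ) · dθ/dt = (1/178) · dy/dt
dθ/dt = cos²(θ)/178 · 4 = 178/(178² + 75²) · 4
dθ/dt = 0.019084 rad/s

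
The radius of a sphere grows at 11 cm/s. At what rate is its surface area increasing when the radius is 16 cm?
1408π cm²/s

S = 4πr²
dS/dt = dS/dr · dr/dt = 8πr · 11
At r = 16: dS/dt = 1408π cm²/s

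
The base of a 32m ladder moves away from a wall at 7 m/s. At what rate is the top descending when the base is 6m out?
21√247/247 ≈ 1.336 m/s

x² + y² = 32²
2x·dx/dt + 2y·dy/dt = 0
dy/dt = -x/y · dx/dt = -6/(2√247) · 7 = -21√247/247 m/s
The top is descending at 21√247/247 ≈ 1.336 m/s.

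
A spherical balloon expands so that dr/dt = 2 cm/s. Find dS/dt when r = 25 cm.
400π cm²/s

S = 4πr²
dS/dt = dS/dr · dr/dt = 8πr · 2
At r = 25: dS/dt = 400π cm²/s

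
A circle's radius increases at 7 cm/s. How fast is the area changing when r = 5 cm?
70π cm²/s

A = πr²
dA/dt = 2πr · dr/dt = 2π(5)(7) = 70π cm²/s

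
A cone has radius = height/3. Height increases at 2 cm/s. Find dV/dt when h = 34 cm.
2312π/9 cm³/s

V = (1/3)π(h/3)²h = πh³/27
dV/dt = πh²/9 · 2
At h = 34: dV/dt = 2312π/9 cm³/s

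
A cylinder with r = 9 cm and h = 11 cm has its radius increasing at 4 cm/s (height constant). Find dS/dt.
232π cm²/s

S = 2πrh + 2πr² (lateral + bases)
dS/dt = (2πh + 4πr)·dr/dt = (2π·11 + 4π·9)·4
= 232π cm²/s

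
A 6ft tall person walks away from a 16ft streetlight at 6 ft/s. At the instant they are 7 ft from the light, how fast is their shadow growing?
18/5 ft/s

By similar triangles: 16/(x+s) = 6/s
Solving: s = 6x/10
ds/dt = 6/10 · dx/dt = 3/5 · 6 = 18/5 ft/s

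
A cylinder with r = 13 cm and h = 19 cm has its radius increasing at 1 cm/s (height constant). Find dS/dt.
90π cm²/s

S = 2πrh + 2πr² (lateral + bases)
dS/dt = (2πh + 4πr)·dr/dt = (2π·19 + 4π·13)·1
= 90π cm²/s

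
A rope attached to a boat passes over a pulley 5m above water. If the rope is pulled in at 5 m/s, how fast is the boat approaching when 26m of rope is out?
130√651/651 ≈ 5.095 m/s

rope² = x² + 5²
x = √(26² - 5²) = √651
dx/dt = (rope/x) · d(rope)/dt = (26/√651) · (-5) = -130√651/651 m/s
The boat approaches at 130√651/651 ≈ 5.095 m/s.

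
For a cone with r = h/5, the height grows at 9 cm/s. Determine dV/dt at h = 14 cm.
1764π/25 cm³/s

V = (1/3)π(h/5)²h = πh³/75
dV/dt = πh²/25 · 9
At h = 14: dV/dt = 1764π/25 cm³/s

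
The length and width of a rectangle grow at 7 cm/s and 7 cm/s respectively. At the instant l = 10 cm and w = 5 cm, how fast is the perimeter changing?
28 cm/s

P = 2(l + w)
dP/dt = 2(dl/dt + dw/dt) = 2(7 + 7) = 28 cm/s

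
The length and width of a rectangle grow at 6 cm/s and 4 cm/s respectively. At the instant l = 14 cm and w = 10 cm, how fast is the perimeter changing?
20 cm/s

P = 2(l + w)
dP/dt = 2(dl/dt + dw/dt) = 2(6 + 4) = 20 cm/s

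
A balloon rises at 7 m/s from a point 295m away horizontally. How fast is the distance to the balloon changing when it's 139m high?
973√106346/106346 ≈ 2.984 m/s

z² = 295² + y²
z = √(295² + 139²) = √106346
dz/dt = y/z · dy/dt = 139/√106346 · 7 = 973√106346/106346 ≈ 2.984 m/s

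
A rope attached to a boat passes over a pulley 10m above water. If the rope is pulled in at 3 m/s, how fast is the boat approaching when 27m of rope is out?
81√629/629 ≈ 3.23 m/s

rope² = x² + 10²
x = √(27² - 10²) = √629
dx/dt = (rope/x) · d(rope)/dt = (27/√629) · (-3) = -81√629/629 m/s
The boat approaches at 81√629/629 ≈ 3.23 m/s.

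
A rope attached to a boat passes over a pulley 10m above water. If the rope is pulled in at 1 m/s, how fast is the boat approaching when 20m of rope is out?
2√3/3 ≈ 1.155 m/s

rope² = x² + 10²
x = √(20² - 10²) = 10√3
dx/dt = (rope/x) · d(rope)/dt = (20/(10√3)) · (-1) = -2√3/3 m/s
The boat approaches at 2√3/3 ≈ 1.155 m/s.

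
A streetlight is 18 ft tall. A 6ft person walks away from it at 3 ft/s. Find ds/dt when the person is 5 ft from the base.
3/2 ft/s

By similar triangles: 18/(x+s) = 6/s
Solving: s = 6x/12
ds/dt = 6/12 · dx/dt = 1/2 · 3 = 3/2 ft/s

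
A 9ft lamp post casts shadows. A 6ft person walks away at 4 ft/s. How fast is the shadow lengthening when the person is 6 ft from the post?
8 ft/s

By similar triangles: 9/(x+s) = 6/s
Solving: s = 6x/3
ds/dt = 6/3 · dx/dt = 2 · 4 = 8 ft/s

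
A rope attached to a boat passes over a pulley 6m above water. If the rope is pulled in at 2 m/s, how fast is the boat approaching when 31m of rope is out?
62√37/185 ≈ 2.039 m/s

rope² = x² + 6²
x = √(31² - 6²) = 5√37
dx/dt = (rope/x) · d(rope)/dt = (31/(5√37)) · (-2) = -62√37/185 m/s
The boat approaches at 62√37/185 ≈ 2.039 m/s.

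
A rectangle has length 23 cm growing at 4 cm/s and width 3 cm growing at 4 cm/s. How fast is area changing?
104 cm²/s

A = lw
dA/dt = w·dl/dt + l·dw/dt = 3·4 + 23·4 = 104 cm²/s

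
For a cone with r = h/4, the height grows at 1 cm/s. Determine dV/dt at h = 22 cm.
121π/4 cm³/s

V = (1/3)π(h/4)²h = πh³/48
dV/dt = πh²/16 · 1
At h = 22: dV/dt = 121π/4 cm³/s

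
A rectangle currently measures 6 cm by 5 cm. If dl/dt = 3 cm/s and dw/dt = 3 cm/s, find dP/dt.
12 cm/s

P = 2(l + w)
dP/dt = 2(dl/dt + dw/dt) = 2(3 + 3) = 12 cm/s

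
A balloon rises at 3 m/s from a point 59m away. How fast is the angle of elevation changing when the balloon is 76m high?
0.019121 rad/s

tan(θ) = y/59
sec²(θ) · dθ/dt = (1/59) · dy/dt
dθ/dt = cos²(θ)/59 · 3 = 59/(59² + 76²) · 3
dθ/dt = 0.019121 rad/s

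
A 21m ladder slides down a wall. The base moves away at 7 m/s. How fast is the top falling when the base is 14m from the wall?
14√5/5 ≈ 6.261 m/s

x² + y² = 21²
2x·dx/dt + 2y·dy/dt = 0
dy/dt = -x/y · dx/dt = -14/(7√5) · 7 = -14√5/5 m/s
The top is descending at 14√5/5 ≈ 6.261 m/s.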